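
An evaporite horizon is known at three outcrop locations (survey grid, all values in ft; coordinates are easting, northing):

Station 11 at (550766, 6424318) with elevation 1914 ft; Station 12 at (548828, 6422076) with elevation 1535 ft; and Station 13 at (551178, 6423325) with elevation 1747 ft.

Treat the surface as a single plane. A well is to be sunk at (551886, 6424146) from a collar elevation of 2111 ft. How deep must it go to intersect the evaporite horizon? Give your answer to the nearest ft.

Two edge vectors: Station 11→Station 12 = (-1938, -2242, -379), Station 11→Station 13 = (412, -993, -167).
Normal n = (Station 11→Station 12) × (Station 11→Station 13) = (-1933, -479794, 2848138).
So ∂z/∂easting = −n_x/n_z = 0.00067869 and ∂z/∂northing = −n_y/n_z = 0.16845883.
Intercept c from Station 11: 1914 − 373.80 − 1082233.10 = −1080692.90.
At (551886, 6424146): z_contact = 374.6 + 1082204.1 − 1080692.90 = 1885.8 ft.
Depth below ground = 2111 − 1885.8 = 225 ft.

225 ft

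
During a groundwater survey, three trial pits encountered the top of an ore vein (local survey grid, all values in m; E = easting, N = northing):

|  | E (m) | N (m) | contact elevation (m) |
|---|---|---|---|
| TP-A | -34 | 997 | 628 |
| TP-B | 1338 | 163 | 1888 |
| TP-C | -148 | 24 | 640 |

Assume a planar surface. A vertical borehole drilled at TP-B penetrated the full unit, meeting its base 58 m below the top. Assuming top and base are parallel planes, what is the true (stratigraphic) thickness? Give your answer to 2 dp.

44.03 m

Let the plane be z = a·E + b·N + c.
TP-B−TP-A: 1372a − 834b = 1260;  TP-C−TP-A: −114a − 973b = 12.
Solving gives a = 0.85031, b = −0.11196.
|∇z| = √(a²+b²) = 0.85765, so dip δ = arctan(0.85765) = 40.62°.
True thickness = vertical thickness × cos δ = 58 × cos 40.62° = 44.03 m.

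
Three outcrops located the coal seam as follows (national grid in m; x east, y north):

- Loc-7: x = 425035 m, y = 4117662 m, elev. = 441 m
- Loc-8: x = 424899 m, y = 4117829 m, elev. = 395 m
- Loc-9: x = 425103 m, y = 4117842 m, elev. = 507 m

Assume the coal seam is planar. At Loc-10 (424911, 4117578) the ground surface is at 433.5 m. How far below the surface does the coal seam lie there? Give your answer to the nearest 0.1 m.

Two edge vectors: Loc-7→Loc-8 = (-136, 167, -46), Loc-7→Loc-9 = (68, 180, 66).
Normal n = (Loc-7→Loc-8) × (Loc-7→Loc-9) = (19302, 5848, -35836).
So ∂z/∂x = −n_x/n_z = 0.538620382 and ∂z/∂y = −n_y/n_z = 0.163187856.
Intercept c from Loc-7: 441 − 228932.51 − 671952.43 = −900443.95.
At (424911, 4117578): z_contact = 228865.73 + 671938.72 − 900443.95 = 360.50 m.
Depth below ground = 433.5 − 360.50 = 73.0 m.

73.0 m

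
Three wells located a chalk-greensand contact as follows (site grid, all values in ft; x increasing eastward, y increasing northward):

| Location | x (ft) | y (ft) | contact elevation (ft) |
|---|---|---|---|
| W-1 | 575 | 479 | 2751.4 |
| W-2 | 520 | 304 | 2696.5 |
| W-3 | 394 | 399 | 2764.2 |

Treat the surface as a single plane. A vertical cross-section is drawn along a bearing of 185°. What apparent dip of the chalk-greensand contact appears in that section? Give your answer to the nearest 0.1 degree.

20.2°

Two edge vectors: W-1→W-2 = (-55, -175, -54.9), W-1→W-3 = (-181, -80, 12.8).
Normal n = (W-1→W-2) × (W-1→W-3) = (-6632, 10640.9, -27275).
So ∂z/∂x = −n_x/n_z = −0.24315 and ∂z/∂y = −n_y/n_z = 0.39013.
Unit vector along 185° is (sin 185°, cos 185°) = (-0.0872, -0.9962).
Slope in that direction = a·(-0.0872) + b·(-0.9962) = −0.36746.
Apparent dip = arctan|0.36746| = 20.2° (true dip is 24.7°, so apparent ≤ true as expected).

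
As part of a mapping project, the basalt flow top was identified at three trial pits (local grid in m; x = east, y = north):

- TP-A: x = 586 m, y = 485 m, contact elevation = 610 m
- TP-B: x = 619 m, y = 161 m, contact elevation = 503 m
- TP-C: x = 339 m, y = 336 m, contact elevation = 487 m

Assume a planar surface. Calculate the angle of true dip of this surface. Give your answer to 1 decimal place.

24.5°

Two edge vectors: TP-A→TP-B = (33, -324, -107), TP-A→TP-C = (-247, -149, -123).
Normal n = (TP-A→TP-B) × (TP-A→TP-C) = (23909, 30488, -84945).
So ∂z/∂x = −n_x/n_z = 0.28146 and ∂z/∂y = −n_y/n_z = 0.35891.
Gradient magnitude |∇z| = √(a² + b²) = √(0.07922 + 0.12882) = 0.45612.
True dip = arctan(0.45612) = 24.5°, dipping toward SW (azimuth ≈ 218°).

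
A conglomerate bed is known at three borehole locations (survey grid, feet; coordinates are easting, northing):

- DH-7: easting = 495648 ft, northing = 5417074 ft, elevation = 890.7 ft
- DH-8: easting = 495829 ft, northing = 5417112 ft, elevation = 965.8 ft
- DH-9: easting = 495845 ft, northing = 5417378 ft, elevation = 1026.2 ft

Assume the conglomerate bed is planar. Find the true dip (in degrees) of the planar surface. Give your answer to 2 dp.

Two edge vectors: DH-7→DH-8 = (181, 38, 75.1), DH-7→DH-9 = (197, 304, 135.5).
Normal n = (DH-7→DH-8) × (DH-7→DH-9) = (-17681.4, -9730.8, 47538).
So ∂z/∂easting = −n_x/n_z = 0.37194 and ∂z/∂northing = −n_y/n_z = 0.20470.
Gradient magnitude |∇z| = √(a² + b²) = √(0.13834 + 0.04190) = 0.42455.
True dip = arctan(0.42455) = 23.00°, dipping toward WSW (azimuth ≈ 241°).

23.00°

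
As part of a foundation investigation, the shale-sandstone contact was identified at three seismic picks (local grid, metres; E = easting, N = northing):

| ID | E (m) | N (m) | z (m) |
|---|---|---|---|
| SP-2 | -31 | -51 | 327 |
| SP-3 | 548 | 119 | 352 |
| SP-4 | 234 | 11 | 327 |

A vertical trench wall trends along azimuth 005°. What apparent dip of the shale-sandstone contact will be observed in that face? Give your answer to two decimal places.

Let the plane be z = a·E + b·N + c.
SP-3−SP-2: 579a + 170b = 25;  SP-4−SP-2: 265a + 62b = 0.
Solving gives a = −0.16936, b = 0.72389.
Unit vector along 005° is (sin 5°, cos 5°) = (0.0872, 0.9962).
Slope in that direction = a·(0.0872) + b·(0.9962) = 0.70637.
Apparent dip = arctan|0.70637| = 35.24° (true dip is 36.6°, so apparent ≤ true as expected).

35.24°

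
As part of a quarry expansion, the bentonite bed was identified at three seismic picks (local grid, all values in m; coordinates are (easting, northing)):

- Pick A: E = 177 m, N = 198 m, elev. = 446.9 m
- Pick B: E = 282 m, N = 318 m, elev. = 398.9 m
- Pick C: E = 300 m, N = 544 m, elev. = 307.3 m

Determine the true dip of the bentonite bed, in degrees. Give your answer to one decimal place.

Let the plane be z = a·E + b·N + c.
Pick B−Pick A: 105a + 120b = −48;  Pick C−Pick A: 123a + 346b = −139.6.
Solving gives a = 0.00668, b = −0.40584.
Gradient magnitude |∇z| = √(a² + b²) = √(0.00004 + 0.16471) = 0.40590.
True dip = arctan(0.40590) = 22.1°, dipping toward N (azimuth ≈ 359°).

22.1°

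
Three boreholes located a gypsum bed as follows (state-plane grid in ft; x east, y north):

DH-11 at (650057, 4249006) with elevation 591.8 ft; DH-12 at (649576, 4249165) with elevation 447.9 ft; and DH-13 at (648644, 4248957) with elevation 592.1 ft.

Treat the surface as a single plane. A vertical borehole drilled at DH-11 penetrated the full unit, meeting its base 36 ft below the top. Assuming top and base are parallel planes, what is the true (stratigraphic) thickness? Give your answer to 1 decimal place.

Let the plane be z = a·x + b·y + c.
DH-12−DH-11: −481a + 159b = −143.9;  DH-13−DH-11: −1413a − 49b = 0.3.
Solving gives a = 0.02821, b = −0.81968.
|∇z| = √(a²+b²) = 0.82017, so dip δ = arctan(0.82017) = 39.36°.
True thickness = vertical thickness × cos δ = 36 × cos 39.36° = 27.8 ft.

27.8 ft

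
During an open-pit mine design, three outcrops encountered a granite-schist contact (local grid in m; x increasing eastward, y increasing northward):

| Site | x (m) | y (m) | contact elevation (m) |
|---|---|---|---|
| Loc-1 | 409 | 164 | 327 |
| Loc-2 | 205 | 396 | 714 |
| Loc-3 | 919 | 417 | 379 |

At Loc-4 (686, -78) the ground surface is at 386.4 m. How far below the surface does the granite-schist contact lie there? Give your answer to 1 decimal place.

Let the plane be z = a·x + b·y + c.
Loc-2−Loc-1: −204a + 232b = 387;  Loc-3−Loc-1: 510a + 253b = 52.
Solving gives a = −0.50518, b = 1.22389.
Then c = 327 − a·409 − b·164 = 332.90.
At (686, -78): z_contact = −346.56 − 95.46 + 332.90 = -109.12 m.
Depth below ground = 386.4 − (-109.12) = 495.5 m.

495.5 m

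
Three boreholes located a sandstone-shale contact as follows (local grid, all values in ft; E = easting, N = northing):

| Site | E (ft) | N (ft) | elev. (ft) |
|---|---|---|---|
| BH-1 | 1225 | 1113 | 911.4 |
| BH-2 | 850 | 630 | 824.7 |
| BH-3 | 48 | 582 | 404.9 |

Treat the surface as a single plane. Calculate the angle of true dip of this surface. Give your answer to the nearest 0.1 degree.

30.5°

Let the plane be z = a·E + b·N + c.
BH-2−BH-1: −375a − 483b = −86.7;  BH-3−BH-1: −1177a − 531b = −506.5.
Solving gives a = 0.53768, b = −0.23795.
Gradient magnitude |∇z| = √(a² + b²) = √(0.28910 + 0.05662) = 0.58798.
True dip = arctan(0.58798) = 30.5°, dipping toward WNW (azimuth ≈ 294°).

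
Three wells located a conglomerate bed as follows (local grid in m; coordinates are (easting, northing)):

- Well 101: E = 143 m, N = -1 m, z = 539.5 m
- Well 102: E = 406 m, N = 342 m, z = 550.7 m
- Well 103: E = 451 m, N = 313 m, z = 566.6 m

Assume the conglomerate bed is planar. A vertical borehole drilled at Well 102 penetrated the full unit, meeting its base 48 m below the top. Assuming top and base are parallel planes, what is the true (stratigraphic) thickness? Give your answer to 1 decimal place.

Let the plane be z = a·E + b·N + c.
Well 102−Well 101: 263a + 343b = 11.2;  Well 103−Well 101: 308a + 314b = 27.1.
Solving gives a = 0.25056, b = −0.15947.
|∇z| = √(a²+b²) = 0.29701, so dip δ = arctan(0.29701) = 16.54°.
True thickness = vertical thickness × cos δ = 48 × cos 16.54° = 46.0 m.

46.0 m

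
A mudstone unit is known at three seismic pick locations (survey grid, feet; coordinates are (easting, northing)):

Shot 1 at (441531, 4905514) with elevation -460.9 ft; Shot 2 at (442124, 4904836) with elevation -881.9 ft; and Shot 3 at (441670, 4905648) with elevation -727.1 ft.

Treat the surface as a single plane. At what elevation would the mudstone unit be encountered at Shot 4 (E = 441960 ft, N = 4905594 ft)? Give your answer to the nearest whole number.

Two edge vectors: Shot 1→Shot 2 = (593, -678, -421), Shot 1→Shot 3 = (139, 134, -266.2).
Normal n = (Shot 1→Shot 2) × (Shot 1→Shot 3) = (236897.6, 99337.6, 173704).
So ∂z/∂E = −n_x/n_z = −1.36380049 and ∂z/∂N = −n_y/n_z = −0.57187860.
Intercept c from Shot 1: -460.9 + 602160.19 + 2805358.47 = 3407057.76.
At (441960, 4905594): z = −602745.3 − 2805404.2 + 3407057.76 = -1091.7 ft.

-1092 ft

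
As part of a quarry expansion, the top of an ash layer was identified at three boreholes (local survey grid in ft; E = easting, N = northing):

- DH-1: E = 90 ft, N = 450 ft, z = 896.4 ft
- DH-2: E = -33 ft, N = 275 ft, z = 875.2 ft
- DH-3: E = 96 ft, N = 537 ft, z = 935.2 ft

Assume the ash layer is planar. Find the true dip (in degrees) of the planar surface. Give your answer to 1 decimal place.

Let the plane be z = a·E + b·N + c.
DH-2−DH-1: −123a − 175b = −21.2;  DH-3−DH-1: 6a + 87b = 38.8.
Solving gives a = −0.51244, b = 0.48132.
Gradient magnitude |∇z| = √(a² + b²) = √(0.26260 + 0.23167) = 0.70304.
True dip = arctan(0.70304) = 35.1°, dipping toward SE (azimuth ≈ 133°).

35.1°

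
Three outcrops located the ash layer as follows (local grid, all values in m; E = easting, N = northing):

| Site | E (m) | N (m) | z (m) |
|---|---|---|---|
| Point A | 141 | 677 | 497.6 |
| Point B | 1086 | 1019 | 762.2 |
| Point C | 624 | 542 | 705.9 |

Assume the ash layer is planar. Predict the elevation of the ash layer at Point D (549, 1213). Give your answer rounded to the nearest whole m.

520 m

Let the plane be z = a·E + b·N + c.
Point B−Point A: 945a + 342b = 264.6;  Point C−Point A: 483a − 135b = 208.3.
Solving gives a = 0.36535, b = −0.23583.
Then c = 497.6 − a·141 − b·677 = 605.74.
At (549, 1213): z = 200.6 − 286.1 + 605.74 = 520.3 m.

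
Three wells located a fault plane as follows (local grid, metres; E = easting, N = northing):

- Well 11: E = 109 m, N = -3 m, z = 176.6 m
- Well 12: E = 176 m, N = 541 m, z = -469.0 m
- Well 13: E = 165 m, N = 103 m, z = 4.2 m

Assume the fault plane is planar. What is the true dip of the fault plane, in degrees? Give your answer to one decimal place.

56.5°

Let the plane be z = a·E + b·N + c.
Well 12−Well 11: 67a + 544b = −645.6;  Well 13−Well 11: 56a + 106b = −172.4.
Solving gives a = −1.08518, b = −1.05311.
Gradient magnitude |∇z| = √(a² + b²) = √(1.17762 + 1.10904) = 1.51217.
True dip = arctan(1.51217) = 56.5°, dipping toward NE (azimuth ≈ 046°).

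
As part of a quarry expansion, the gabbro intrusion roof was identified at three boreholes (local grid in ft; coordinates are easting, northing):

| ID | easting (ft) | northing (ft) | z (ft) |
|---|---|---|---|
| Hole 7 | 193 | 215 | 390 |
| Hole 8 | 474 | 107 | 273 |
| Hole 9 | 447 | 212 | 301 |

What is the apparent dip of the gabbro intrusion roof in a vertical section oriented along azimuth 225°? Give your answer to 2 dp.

6.90°

Two edge vectors: Hole 7→Hole 8 = (281, -108, -117), Hole 7→Hole 9 = (254, -3, -89).
Normal n = (Hole 7→Hole 8) × (Hole 7→Hole 9) = (9261, -4709, 26589).
So ∂z/∂easting = −n_x/n_z = −0.34830 and ∂z/∂northing = −n_y/n_z = 0.17710.
Unit vector along 225° is (sin 225°, cos 225°) = (-0.7071, -0.7071).
Slope in that direction = a·(-0.7071) + b·(-0.7071) = 0.12106.
Apparent dip = arctan|0.12106| = 6.90° (true dip is 21.3°, so apparent ≤ true as expected).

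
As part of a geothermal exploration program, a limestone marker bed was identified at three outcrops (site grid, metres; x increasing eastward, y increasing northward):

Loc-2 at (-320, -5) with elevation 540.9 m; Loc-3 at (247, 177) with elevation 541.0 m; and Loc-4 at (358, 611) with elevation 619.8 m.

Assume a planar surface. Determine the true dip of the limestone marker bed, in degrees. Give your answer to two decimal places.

Two edge vectors: Loc-2→Loc-3 = (567, 182, 0.1), Loc-2→Loc-4 = (678, 616, 78.9).
Normal n = (Loc-2→Loc-3) × (Loc-2→Loc-4) = (14298.2, -44668.5, 225876).
So ∂z/∂x = −n_x/n_z = −0.06330 and ∂z/∂y = −n_y/n_z = 0.19776.
Gradient magnitude |∇z| = √(a² + b²) = √(0.00401 + 0.03911) = 0.20764.
True dip = arctan(0.20764) = 11.73°, dipping toward SSE (azimuth ≈ 162°).

11.73°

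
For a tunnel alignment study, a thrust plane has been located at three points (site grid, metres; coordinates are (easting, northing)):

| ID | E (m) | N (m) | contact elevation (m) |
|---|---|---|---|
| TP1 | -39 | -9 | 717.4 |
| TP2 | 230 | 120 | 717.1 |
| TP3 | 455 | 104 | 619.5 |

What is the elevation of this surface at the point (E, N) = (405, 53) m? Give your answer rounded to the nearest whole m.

Let the plane be z = a·E + b·N + c.
TP2−TP1: 269a + 129b = −0.3;  TP3−TP1: 494a + 113b = −97.9.
Solving gives a = −0.37791, b = 0.78571.
Then c = 717.4 − a·-39 − b·-9 = 709.73.
At (405, 53): z = −153.1 + 41.6 + 709.73 = 598.3 m.

598 m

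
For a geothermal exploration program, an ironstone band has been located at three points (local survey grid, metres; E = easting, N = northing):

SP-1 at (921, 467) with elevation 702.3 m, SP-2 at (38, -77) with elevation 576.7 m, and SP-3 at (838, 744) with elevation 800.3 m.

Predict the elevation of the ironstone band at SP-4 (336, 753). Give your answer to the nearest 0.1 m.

Two edge vectors: SP-1→SP-2 = (-883, -544, -125.6), SP-1→SP-3 = (-83, 277, 98).
Normal n = (SP-1→SP-2) × (SP-1→SP-3) = (-18520.8, 96958.8, -289743).
So ∂z/∂E = −n_x/n_z = −0.06392 and ∂z/∂N = −n_y/n_z = 0.33464.
Intercept c from SP-1: 702.3 + 58.87 − 156.28 = 604.90.
At (336, 753): z = −21.5 + 252.0 + 604.90 = 835.4 m.

835.4 m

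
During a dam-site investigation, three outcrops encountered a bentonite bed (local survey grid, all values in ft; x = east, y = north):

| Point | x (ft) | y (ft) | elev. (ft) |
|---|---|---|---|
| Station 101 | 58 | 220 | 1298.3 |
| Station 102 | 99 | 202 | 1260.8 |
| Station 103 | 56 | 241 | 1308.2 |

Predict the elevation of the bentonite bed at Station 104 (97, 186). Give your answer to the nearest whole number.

Two edge vectors: Station 101→Station 102 = (41, -18, -37.5), Station 101→Station 103 = (-2, 21, 9.9).
Normal n = (Station 101→Station 102) × (Station 101→Station 103) = (609.3, -330.9, 825).
So ∂z/∂x = −n_x/n_z = −0.73855 and ∂z/∂y = −n_y/n_z = 0.40109.
Intercept c from Station 101: 1298.3 + 42.84 − 88.24 = 1252.90.
At (97, 186): z = −71.6 + 74.6 + 1252.90 = 1255.9 ft.

1256 ft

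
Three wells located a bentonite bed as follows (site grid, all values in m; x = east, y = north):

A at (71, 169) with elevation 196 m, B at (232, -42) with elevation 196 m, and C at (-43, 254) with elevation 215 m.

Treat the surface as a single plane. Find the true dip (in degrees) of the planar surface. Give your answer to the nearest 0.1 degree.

Let the plane be z = a·x + b·y + c.
B−A: 161a − 211b = 0;  C−A: −114a + 85b = 19.
Solving gives a = −0.38663, b = −0.29501.
Gradient magnitude |∇z| = √(a² + b²) = √(0.14949 + 0.08703) = 0.48633.
True dip = arctan(0.48633) = 25.9°, dipping toward NE (azimuth ≈ 053°).

25.9°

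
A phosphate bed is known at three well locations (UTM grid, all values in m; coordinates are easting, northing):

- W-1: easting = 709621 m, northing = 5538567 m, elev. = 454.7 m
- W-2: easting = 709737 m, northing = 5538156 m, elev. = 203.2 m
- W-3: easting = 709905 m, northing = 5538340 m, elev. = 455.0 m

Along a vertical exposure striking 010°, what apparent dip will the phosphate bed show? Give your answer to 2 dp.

41.62°

Let the plane be z = a·easting + b·northing + c.
W-2−W-1: 116a − 411b = −251.5;  W-3−W-1: 284a − 227b = 0.3.
Solving gives a = 0.63295, b = 0.79057.
Unit vector along 010° is (sin 10°, cos 10°) = (0.1736, 0.9848).
Slope in that direction = a·(0.1736) + b·(0.9848) = 0.88847.
Apparent dip = arctan|0.88847| = 41.62° (true dip is 45.4°, so apparent ≤ true as expected).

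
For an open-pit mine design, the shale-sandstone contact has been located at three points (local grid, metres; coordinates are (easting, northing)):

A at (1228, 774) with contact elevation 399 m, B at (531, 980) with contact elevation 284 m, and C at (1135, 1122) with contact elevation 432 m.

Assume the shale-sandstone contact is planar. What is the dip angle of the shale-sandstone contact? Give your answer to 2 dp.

14.48°

Let the plane be z = a·E + b·N + c.
B−A: −697a + 206b = −115;  C−A: −93a + 348b = 33.
Solving gives a = 0.20957, b = 0.15083.
Gradient magnitude |∇z| = √(a² + b²) = √(0.04392 + 0.02275) = 0.25821.
True dip = arctan(0.25821) = 14.48°, dipping toward SW (azimuth ≈ 234°).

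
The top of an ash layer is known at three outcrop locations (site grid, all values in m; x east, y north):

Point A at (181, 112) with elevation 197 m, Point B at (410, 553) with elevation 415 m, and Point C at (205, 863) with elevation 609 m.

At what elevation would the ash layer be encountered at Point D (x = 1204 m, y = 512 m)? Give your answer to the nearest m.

304 m

Let the plane be z = a·x + b·y + c.
Point B−Point A: 229a + 441b = 218;  Point C−Point A: 24a + 751b = 412.
Solving gives a = −0.11137, b = 0.55216.
Then c = 197 − a·181 − b·112 = 155.32.
At (1204, 512): z = −134.1 + 282.7 + 155.32 = 303.9 m.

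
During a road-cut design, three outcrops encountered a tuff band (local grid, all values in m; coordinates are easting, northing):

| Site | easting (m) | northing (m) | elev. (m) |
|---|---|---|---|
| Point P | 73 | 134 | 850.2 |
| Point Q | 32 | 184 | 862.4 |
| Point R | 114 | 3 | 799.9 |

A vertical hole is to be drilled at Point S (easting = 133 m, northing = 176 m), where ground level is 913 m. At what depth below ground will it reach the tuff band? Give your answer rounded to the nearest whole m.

26 m

Two edge vectors: Point P→Point Q = (-41, 50, 12.2), Point P→Point R = (41, -131, -50.3).
Normal n = (Point P→Point Q) × (Point P→Point R) = (-916.8, -1562.1, 3321).
So ∂z/∂easting = −n_x/n_z = 0.27606 and ∂z/∂northing = −n_y/n_z = 0.47037.
Intercept c from Point P: 850.2 − 20.15 − 63.03 = 767.02.
At (133, 176): z_contact = 36.7 + 82.8 + 767.02 = 886.5 m.
Depth below ground = 913 − 886.5 = 26 m.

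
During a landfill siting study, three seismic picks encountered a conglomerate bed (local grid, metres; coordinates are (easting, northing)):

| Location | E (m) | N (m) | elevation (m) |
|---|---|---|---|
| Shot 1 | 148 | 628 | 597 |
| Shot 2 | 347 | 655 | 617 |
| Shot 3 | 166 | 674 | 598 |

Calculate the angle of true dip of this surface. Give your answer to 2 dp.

5.98°

Let the plane be z = a·E + b·N + c.
Shot 2−Shot 1: 199a + 27b = 20;  Shot 3−Shot 1: 18a + 46b = 1.
Solving gives a = 0.10302, b = −0.01857.
Gradient magnitude |∇z| = √(a² + b²) = √(0.01061 + 0.00034) = 0.10468.
True dip = arctan(0.10468) = 5.98°, dipping toward W (azimuth ≈ 280°).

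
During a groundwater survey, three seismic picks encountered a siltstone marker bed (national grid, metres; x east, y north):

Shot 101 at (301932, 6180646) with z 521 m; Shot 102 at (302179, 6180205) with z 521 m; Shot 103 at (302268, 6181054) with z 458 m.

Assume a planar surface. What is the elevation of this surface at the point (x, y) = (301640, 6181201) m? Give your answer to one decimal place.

518.9 m

Let the plane be z = a·x + b·y + c.
Shot 102−Shot 101: 247a − 441b = 0;  Shot 103−Shot 101: 336a + 408b = −63.
Solving gives a = −0.111599826, b = −0.062506025.
Then c = 521 − a·301932 − b·6180646 = 420544.17.
At (301640, 6181201): z = −33663.0 − 386362.3 + 420544.17 = 518.9 m.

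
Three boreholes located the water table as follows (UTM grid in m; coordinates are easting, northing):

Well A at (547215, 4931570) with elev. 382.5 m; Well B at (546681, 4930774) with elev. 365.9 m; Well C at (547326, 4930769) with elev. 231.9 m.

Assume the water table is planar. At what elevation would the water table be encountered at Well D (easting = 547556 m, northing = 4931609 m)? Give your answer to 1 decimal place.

318.3 m

Two edge vectors: Well A→Well B = (-534, -796, -16.6), Well A→Well C = (111, -801, -150.6).
Normal n = (Well A→Well B) × (Well A→Well C) = (106581, -82263, 516090).
So ∂z/∂easting = −n_x/n_z = −0.206516305 and ∂z/∂northing = −n_y/n_z = 0.159396617.
Intercept c from Well A: 382.5 + 113008.82 − 786075.57 = −672684.25.
At (547556, 4931609): z = −113079.2 + 786081.8 − 672684.25 = 318.3 m.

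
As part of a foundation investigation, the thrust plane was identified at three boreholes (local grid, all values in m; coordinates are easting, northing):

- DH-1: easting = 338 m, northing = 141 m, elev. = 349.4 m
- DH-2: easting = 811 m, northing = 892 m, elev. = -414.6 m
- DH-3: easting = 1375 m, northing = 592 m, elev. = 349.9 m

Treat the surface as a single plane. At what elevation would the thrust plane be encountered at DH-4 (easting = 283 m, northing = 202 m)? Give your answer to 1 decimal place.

Two edge vectors: DH-1→DH-2 = (473, 751, -764), DH-1→DH-3 = (1037, 451, 0.5).
Normal n = (DH-1→DH-2) × (DH-1→DH-3) = (344939.5, -792504.5, -565464).
So ∂z/∂easting = −n_x/n_z = 0.610011 and ∂z/∂northing = −n_y/n_z = −1.401512.
Intercept c from DH-1: 349.4 − 206.18 + 197.61 = 340.83.
At (283, 202): z = 172.6 − 283.1 + 340.83 = 230.4 m.

230.4 m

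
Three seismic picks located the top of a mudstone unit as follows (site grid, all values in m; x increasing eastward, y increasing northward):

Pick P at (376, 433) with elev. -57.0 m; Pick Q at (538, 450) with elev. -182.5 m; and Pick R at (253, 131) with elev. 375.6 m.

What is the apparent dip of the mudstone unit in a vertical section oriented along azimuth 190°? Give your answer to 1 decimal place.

Two edge vectors: Pick P→Pick Q = (162, 17, -125.5), Pick P→Pick R = (-123, -302, 432.6).
Normal n = (Pick P→Pick Q) × (Pick P→Pick R) = (-30546.8, -54644.7, -46833).
So ∂z/∂x = −n_x/n_z = −0.65225 and ∂z/∂y = −n_y/n_z = −1.16680.
Unit vector along 190° is (sin 190°, cos 190°) = (-0.1736, -0.9848).
Slope in that direction = a·(-0.1736) + b·(-0.9848) = 1.26233.
Apparent dip = arctan|1.26233| = 51.6° (true dip is 53.2°, so apparent ≤ true as expected).

51.6°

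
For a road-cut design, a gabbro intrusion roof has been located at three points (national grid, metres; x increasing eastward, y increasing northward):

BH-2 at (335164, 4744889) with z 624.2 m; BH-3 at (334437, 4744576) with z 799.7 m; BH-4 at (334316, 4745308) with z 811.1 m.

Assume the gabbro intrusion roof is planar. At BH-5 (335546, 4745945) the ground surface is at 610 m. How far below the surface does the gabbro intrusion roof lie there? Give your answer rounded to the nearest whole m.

98 m

Let the plane be z = a·x + b·y + c.
BH-3−BH-2: −727a − 313b = 175.5;  BH-4−BH-2: −848a + 419b = 186.9.
Solving gives a = −0.23162391, b = −0.02271379.
Then c = 624.2 − a·335164 − b·4744889 = 186030.60.
At (335546, 4745945): z_contact = −77720.5 − 107798.4 + 186030.60 = 511.7 m.
Depth below ground = 610 − 511.7 = 98 m.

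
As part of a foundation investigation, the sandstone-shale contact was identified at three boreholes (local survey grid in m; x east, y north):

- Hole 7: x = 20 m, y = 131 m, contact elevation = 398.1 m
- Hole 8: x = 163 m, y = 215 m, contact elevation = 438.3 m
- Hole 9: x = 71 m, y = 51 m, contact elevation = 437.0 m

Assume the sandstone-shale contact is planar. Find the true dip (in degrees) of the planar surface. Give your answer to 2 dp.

Two edge vectors: Hole 7→Hole 8 = (143, 84, 40.2), Hole 7→Hole 9 = (51, -80, 38.9).
Normal n = (Hole 7→Hole 8) × (Hole 7→Hole 9) = (6483.6, -3512.5, -15724).
So ∂z/∂x = −n_x/n_z = 0.41234 and ∂z/∂y = −n_y/n_z = −0.22338.
Gradient magnitude |∇z| = √(a² + b²) = √(0.17002 + 0.04990) = 0.46896.
True dip = arctan(0.46896) = 25.12°, dipping toward WNW (azimuth ≈ 298°).

25.12°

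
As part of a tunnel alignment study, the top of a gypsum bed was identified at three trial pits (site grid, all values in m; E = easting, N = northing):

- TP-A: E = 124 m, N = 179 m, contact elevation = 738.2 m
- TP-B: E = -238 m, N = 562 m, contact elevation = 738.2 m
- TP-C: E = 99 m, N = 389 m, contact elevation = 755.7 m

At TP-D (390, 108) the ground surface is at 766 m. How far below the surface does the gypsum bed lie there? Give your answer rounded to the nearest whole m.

8 m

Let the plane be z = a·E + b·N + c.
TP-B−TP-A: −362a + 383b = 0;  TP-C−TP-A: −25a + 210b = 17.5.
Solving gives a = 0.10087, b = 0.09534.
Then c = 738.2 − a·124 − b·179 = 708.63.
At (390, 108): z_contact = 39.3 + 10.3 + 708.63 = 758.3 m.
Depth below ground = 766 − 758.3 = 8 m.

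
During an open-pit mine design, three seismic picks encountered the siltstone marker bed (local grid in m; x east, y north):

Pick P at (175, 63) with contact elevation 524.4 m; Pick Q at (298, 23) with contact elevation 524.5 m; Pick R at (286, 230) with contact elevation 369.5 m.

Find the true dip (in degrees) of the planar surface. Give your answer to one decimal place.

38.7°

Two edge vectors: Pick P→Pick Q = (123, -40, 0.1), Pick P→Pick R = (111, 167, -154.9).
Normal n = (Pick P→Pick Q) × (Pick P→Pick R) = (6179.3, 19063.8, 24981).
So ∂z/∂x = −n_x/n_z = −0.24736 and ∂z/∂y = −n_y/n_z = −0.76313.
Gradient magnitude |∇z| = √(a² + b²) = √(0.06119 + 0.58237) = 0.80222.
True dip = arctan(0.80222) = 38.7°, dipping toward NNE (azimuth ≈ 018°).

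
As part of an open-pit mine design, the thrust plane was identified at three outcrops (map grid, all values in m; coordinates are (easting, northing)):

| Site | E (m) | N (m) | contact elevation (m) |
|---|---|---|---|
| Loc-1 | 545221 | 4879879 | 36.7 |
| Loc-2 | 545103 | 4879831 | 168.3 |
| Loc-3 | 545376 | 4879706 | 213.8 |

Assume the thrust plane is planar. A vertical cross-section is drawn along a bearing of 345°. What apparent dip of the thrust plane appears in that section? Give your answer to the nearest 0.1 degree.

52.4°

Two edge vectors: Loc-1→Loc-2 = (-118, -48, 131.6), Loc-1→Loc-3 = (155, -173, 177.1).
Normal n = (Loc-1→Loc-2) × (Loc-1→Loc-3) = (14266, 41295.8, 27854).
So ∂z/∂E = −n_x/n_z = −0.51217 and ∂z/∂N = −n_y/n_z = −1.48258.
Unit vector along 345° is (sin 345°, cos 345°) = (-0.2588, 0.9659).
Slope in that direction = a·(-0.2588) + b·(0.9659) = −1.29950.
Apparent dip = arctan|1.29950| = 52.4° (true dip is 57.5°, so apparent ≤ true as expected).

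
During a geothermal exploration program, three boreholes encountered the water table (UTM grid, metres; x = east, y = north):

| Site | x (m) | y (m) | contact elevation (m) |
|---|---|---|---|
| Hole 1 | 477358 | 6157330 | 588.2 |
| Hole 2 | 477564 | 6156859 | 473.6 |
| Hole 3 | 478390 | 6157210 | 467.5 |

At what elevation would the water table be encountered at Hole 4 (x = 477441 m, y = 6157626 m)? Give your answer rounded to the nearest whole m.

640 m

Let the plane be z = a·x + b·y + c.
Hole 2−Hole 1: 206a − 471b = −114.6;  Hole 3−Hole 1: 1032a − 120b = −120.7.
Solving gives a = −0.09341609, b = 0.20245496.
Then c = 588.2 − a·477358 − b·6157330 = −1201400.87.
At (477441, 6157626): z = −44600.7 + 1246641.9 − 1201400.87 = 640.4 m.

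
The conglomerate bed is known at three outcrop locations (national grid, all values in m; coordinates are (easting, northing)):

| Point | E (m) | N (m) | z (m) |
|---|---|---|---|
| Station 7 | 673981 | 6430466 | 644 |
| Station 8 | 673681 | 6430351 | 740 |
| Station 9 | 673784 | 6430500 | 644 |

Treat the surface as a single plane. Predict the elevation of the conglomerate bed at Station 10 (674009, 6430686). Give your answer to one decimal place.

Two edge vectors: Station 7→Station 8 = (-300, -115, 96), Station 7→Station 9 = (-197, 34, 0).
Normal n = (Station 7→Station 8) × (Station 7→Station 9) = (-3264, -18912, -32855).
So ∂z/∂E = −n_x/n_z = −0.099345609 and ∂z/∂N = −n_y/n_z = −0.575620149.
Intercept c from Station 7: 644 + 66957.05 + 3701505.80 = 3769106.85.
At (674009, 6430686): z = −66959.8 − 3701632.4 + 3769106.85 = 514.6 m.

514.6 m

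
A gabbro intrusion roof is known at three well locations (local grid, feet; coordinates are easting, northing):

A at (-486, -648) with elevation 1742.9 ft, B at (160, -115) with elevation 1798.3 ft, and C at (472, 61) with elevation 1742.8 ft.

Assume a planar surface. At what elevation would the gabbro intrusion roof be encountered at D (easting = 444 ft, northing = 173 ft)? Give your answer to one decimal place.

1876.9 ft

Two edge vectors: A→B = (646, 533, 55.4), A→C = (958, 709, -0.1).
Normal n = (A→B) × (A→C) = (-39331.9, 53137.8, -52600).
So ∂z/∂easting = −n_x/n_z = −0.74775 and ∂z/∂northing = −n_y/n_z = 1.01022.
Intercept c from A: 1742.9 − 363.41 + 654.63 = 2034.12.
At (444, 173): z = −332.0 + 174.8 + 2034.12 = 1876.9 ft.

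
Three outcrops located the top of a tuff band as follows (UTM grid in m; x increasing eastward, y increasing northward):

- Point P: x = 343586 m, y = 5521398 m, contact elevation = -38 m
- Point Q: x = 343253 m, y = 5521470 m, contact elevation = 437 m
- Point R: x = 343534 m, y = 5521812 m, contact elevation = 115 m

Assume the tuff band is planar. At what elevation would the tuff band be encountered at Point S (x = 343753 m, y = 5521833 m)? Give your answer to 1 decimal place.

Two edge vectors: Point P→Point Q = (-333, 72, 475), Point P→Point R = (-52, 414, 153).
Normal n = (Point P→Point Q) × (Point P→Point R) = (-185634, 26249, -134118).
So ∂z/∂x = −n_x/n_z = −1.384109516 and ∂z/∂y = −n_y/n_z = 0.195715713.
Intercept c from Point P: -38 + 475560.65 − 1080624.35 = −605101.69.
At (343753, 5521833): z = −475791.8 + 1080709.5 − 605101.69 = -184.0 m.

-184.0 m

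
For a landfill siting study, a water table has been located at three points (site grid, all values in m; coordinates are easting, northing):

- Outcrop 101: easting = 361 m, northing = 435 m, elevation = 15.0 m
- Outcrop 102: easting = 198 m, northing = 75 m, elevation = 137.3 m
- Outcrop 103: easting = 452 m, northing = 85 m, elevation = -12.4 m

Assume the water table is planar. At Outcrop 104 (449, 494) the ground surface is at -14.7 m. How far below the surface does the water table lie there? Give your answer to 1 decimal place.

Two edge vectors: Outcrop 101→Outcrop 102 = (-163, -360, 122.3), Outcrop 101→Outcrop 103 = (91, -350, -27.4).
Normal n = (Outcrop 101→Outcrop 102) × (Outcrop 101→Outcrop 103) = (52669, 6663.1, 89810).
So ∂z/∂easting = −n_x/n_z = −0.58645 and ∂z/∂northing = −n_y/n_z = −0.07419.
Intercept c from Outcrop 101: 15 + 211.71 + 32.27 = 258.98.
At (449, 494): z_contact = −263.32 − 36.65 + 258.98 = -40.98 m.
Depth below ground = -14.7 − (-40.98) = 26.3 m.

26.3 m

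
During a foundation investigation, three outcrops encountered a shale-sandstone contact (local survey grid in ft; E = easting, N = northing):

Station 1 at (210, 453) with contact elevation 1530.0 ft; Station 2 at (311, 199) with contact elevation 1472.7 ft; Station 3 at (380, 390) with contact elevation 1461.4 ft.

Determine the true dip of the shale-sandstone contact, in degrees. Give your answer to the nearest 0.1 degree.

21.0°

Let the plane be z = a·E + b·N + c.
Station 2−Station 1: 101a − 254b = −57.3;  Station 3−Station 1: 170a − 63b = −68.6.
Solving gives a = −0.37522, b = 0.07639.
Gradient magnitude |∇z| = √(a² + b²) = √(0.14079 + 0.00584) = 0.38292.
True dip = arctan(0.38292) = 21.0°, dipping toward ESE (azimuth ≈ 102°).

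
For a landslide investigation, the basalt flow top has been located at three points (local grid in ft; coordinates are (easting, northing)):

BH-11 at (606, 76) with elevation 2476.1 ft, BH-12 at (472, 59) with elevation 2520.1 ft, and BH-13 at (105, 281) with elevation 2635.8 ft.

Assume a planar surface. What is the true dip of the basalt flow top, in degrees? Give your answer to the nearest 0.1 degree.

Let the plane be z = a·E + b·N + c.
BH-12−BH-11: −134a − 17b = 44;  BH-13−BH-11: −501a + 205b = 159.7.
Solving gives a = −0.32609, b = −0.01790.
Gradient magnitude |∇z| = √(a² + b²) = √(0.10633 + 0.00032) = 0.32658.
True dip = arctan(0.32658) = 18.1°, dipping toward E (azimuth ≈ 087°).

18.1°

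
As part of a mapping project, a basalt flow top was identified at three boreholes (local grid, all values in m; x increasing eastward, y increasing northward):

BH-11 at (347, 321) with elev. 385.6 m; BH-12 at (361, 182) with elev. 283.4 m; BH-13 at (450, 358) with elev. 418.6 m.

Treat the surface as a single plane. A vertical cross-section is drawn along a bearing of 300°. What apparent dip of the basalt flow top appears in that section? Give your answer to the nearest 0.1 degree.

Let the plane be z = a·x + b·y + c.
BH-12−BH-11: 14a − 139b = −102.2;  BH-13−BH-11: 103a + 37b = 33.
Solving gives a = 0.05430, b = 0.74072.
Unit vector along 300° is (sin 300°, cos 300°) = (-0.8660, 0.5000).
Slope in that direction = a·(-0.8660) + b·(0.5000) = 0.32333.
Apparent dip = arctan|0.32333| = 17.9° (true dip is 36.6°, so apparent ≤ true as expected).

17.9°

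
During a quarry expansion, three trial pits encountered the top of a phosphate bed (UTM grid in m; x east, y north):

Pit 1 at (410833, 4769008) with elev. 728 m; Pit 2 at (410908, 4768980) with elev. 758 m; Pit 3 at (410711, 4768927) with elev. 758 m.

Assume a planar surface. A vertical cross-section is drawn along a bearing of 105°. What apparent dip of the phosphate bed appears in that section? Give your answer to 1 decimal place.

Two edge vectors: Pit 1→Pit 2 = (75, -28, 30), Pit 1→Pit 3 = (-122, -81, 30).
Normal n = (Pit 1→Pit 2) × (Pit 1→Pit 3) = (1590, -5910, -9491).
So ∂z/∂x = −n_x/n_z = 0.16753 and ∂z/∂y = −n_y/n_z = −0.62270.
Unit vector along 105° is (sin 105°, cos 105°) = (0.9659, -0.2588).
Slope in that direction = a·(0.9659) + b·(-0.2588) = 0.32298.
Apparent dip = arctan|0.32298| = 17.9° (true dip is 32.8°, so apparent ≤ true as expected).

17.9°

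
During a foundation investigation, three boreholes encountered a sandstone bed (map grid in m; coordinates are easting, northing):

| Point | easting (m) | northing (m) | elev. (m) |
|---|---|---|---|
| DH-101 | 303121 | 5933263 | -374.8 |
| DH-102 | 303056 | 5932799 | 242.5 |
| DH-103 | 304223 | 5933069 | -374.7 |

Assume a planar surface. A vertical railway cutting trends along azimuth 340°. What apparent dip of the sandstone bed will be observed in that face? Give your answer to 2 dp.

Let the plane be z = a·easting + b·northing + c.
DH-102−DH-101: −65a − 464b = 617.3;  DH-103−DH-101: 1102a − 194b = 0.1.
Solving gives a = −0.22848, b = −1.29838.
Unit vector along 340° is (sin 340°, cos 340°) = (-0.3420, 0.9397).
Slope in that direction = a·(-0.3420) + b·(0.9397) = −1.14193.
Apparent dip = arctan|1.14193| = 48.79° (true dip is 52.8°, so apparent ≤ true as expected).

48.79°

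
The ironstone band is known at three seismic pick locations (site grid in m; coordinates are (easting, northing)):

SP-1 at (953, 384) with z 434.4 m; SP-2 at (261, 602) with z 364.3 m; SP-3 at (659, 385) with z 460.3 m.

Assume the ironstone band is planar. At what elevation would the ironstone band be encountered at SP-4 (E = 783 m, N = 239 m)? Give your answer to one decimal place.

537.9 m

Two edge vectors: SP-1→SP-2 = (-692, 218, -70.1), SP-1→SP-3 = (-294, 1, 25.9).
Normal n = (SP-1→SP-2) × (SP-1→SP-3) = (5716.3, 38532.2, 63400).
So ∂z/∂E = −n_x/n_z = −0.09016 and ∂z/∂N = −n_y/n_z = −0.60776.
Intercept c from SP-1: 434.4 + 85.92 + 233.38 = 753.71.
At (783, 239): z = −70.6 − 145.3 + 753.71 = 537.9 m.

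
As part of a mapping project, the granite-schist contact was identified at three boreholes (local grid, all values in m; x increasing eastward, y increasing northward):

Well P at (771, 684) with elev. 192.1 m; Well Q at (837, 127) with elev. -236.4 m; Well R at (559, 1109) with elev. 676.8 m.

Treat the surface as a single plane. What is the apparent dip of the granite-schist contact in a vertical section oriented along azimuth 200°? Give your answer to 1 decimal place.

15.7°

Two edge vectors: Well P→Well Q = (66, -557, -428.5), Well P→Well R = (-212, 425, 484.7).
Normal n = (Well P→Well Q) × (Well P→Well R) = (-87865.4, 58851.8, -90034).
So ∂z/∂x = −n_x/n_z = −0.97591 and ∂z/∂y = −n_y/n_z = 0.65366.
Unit vector along 200° is (sin 200°, cos 200°) = (-0.3420, -0.9397).
Slope in that direction = a·(-0.3420) + b·(-0.9397) = −0.28046.
Apparent dip = arctan|0.28046| = 15.7° (true dip is 49.6°, so apparent ≤ true as expected).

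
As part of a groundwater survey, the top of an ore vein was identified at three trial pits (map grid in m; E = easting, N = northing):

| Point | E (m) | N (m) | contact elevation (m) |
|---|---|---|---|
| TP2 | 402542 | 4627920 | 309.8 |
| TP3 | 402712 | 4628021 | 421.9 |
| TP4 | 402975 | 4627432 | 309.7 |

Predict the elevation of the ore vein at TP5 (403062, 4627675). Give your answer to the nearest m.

Let the plane be z = a·E + b·N + c.
TP3−TP2: 170a + 101b = 112.1;  TP4−TP2: 433a − 488b = −0.1.
Solving gives a = 0.43171051, b = 0.38325953.
Then c = 309.8 − a·402542 − b·4627920 = −1947166.27.
At (403062, 4627675): z = 174006.1 + 1773600.6 − 1947166.27 = 440.4 m.

440 m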